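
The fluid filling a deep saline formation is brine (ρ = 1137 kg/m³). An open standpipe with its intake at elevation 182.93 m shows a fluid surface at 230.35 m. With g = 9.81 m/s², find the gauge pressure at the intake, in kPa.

P ≈ 529 kPa

Pressure head ψ = h − z = 230.35 − 182.93 = 47.42 m.
P = ρgψ = 1137 × 9.81 × 47.42 = 528921 Pa ≈ 529 kPa.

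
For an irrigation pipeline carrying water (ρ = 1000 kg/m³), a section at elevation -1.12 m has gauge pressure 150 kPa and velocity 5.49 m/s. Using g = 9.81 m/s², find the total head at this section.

Pressure head ψ = P/(ρg) = 150×1000 / (1000 × 9.81) = 15.29 m.
Velocity head = v²/(2g) = 5.49² / (2 × 9.81) = 1.536 m.
h = z + ψ + v²/(2g) = -1.12 + 15.29 + 1.536 = 15.71 m.

h ≈ 15.71 m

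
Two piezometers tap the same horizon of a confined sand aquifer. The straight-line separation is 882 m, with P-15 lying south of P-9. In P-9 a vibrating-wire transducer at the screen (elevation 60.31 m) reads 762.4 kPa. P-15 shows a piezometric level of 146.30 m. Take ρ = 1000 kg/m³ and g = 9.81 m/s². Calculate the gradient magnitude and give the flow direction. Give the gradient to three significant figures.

Pressure head at P-9: ψ = P/(ρg) = 762.4×1000 / (1000 × 9.81) = 77.72 m.
Total head at P-9: h = z + ψ = 60.31 + 77.72 = 138.03 m.
Total head at P-15: h = 146.30 m (water level in the piezometer is the total head).
Head difference: h(P-9) − h(P-15) = 138.03 − 146.30 = -8.27 m.
Hydraulic gradient: i = |Δh| / L = 8.27 / 882 = 0.00938.
Flow is from higher to lower head: from P-15 toward P-9, i.e. toward the north.

i ≈ 0.00938; groundwater flows toward the north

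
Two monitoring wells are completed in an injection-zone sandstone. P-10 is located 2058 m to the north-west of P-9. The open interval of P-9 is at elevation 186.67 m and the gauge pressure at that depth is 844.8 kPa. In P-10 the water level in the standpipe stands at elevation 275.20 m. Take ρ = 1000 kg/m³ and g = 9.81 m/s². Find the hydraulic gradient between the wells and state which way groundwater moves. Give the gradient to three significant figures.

i ≈ 0.00117; groundwater flows toward the south-east

Pressure head at P-9: ψ = P/(ρg) = 844.8×1000 / (1000 × 9.81) = 86.12 m.
Total head at P-9: h = z + ψ = 186.67 + 86.12 = 272.79 m.
Total head at P-10: h = 275.20 m (water level in the piezometer is the total head).
Head difference: h(P-9) − h(P-10) = 272.79 − 275.20 = -2.41 m.
Hydraulic gradient: i = |Δh| / L = 2.41 / 2058 = 0.00117.
Flow is from higher to lower head: from P-10 toward P-9, i.e. toward the south-east.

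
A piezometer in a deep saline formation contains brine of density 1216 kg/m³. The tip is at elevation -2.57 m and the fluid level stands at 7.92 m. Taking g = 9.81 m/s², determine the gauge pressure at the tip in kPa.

P ≈ 125 kPa

Pressure head ψ = h − z = 7.92 − (-2.57) = 10.49 m.
P = ρgψ = 1216 × 9.81 × 10.49 = 125135 Pa ≈ 125 kPa.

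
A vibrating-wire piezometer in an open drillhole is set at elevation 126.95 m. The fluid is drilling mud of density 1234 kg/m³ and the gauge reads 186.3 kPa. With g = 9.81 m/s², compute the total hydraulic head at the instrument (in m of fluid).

ψ = P/(ρg) = 186.3×1000 / (1234 × 9.81) = 15.39 m.
h = z + ψ = 126.95 + 15.39 = 142.34 m.

h ≈ 142.34 m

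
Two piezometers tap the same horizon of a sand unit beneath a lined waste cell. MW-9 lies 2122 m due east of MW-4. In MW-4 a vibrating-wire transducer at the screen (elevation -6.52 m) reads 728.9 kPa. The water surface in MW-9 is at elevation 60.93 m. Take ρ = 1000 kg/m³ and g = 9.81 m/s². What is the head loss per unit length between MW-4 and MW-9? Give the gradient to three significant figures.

Pressure head at MW-4: ψ = P/(ρg) = 728.9×1000 / (1000 × 9.81) = 74.30 m.
Total head at MW-4: h = z + ψ = -6.52 + 74.30 = 67.78 m.
Total head at MW-9: h = 60.93 m (water level in the piezometer is the total head).
Head difference: h(MW-4) − h(MW-9) = 67.78 − 60.93 = 6.85 m.
Hydraulic gradient: i = |Δh| / L = 6.85 / 2122 = 0.00323.

i ≈ 0.00323 m/m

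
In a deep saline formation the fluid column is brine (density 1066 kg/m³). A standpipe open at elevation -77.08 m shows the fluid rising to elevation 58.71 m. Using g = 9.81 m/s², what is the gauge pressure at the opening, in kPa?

P ≈ 1420 kPa

Pressure head ψ = h − z = 58.71 − (-77.08) = 135.79 m.
P = ρgψ = 1066 × 9.81 × 135.79 = 1420018 Pa ≈ 1420 kPa.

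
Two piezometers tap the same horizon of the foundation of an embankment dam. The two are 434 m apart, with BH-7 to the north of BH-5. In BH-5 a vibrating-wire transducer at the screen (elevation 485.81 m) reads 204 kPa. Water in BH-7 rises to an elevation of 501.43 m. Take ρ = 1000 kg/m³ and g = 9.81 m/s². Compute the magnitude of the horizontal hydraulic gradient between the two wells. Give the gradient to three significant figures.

i ≈ 0.0119

Pressure head at BH-5: ψ = P/(ρg) = 204×1000 / (1000 × 9.81) = 20.80 m.
Total head at BH-5: h = z + ψ = 485.81 + 20.80 = 506.61 m.
Total head at BH-7: h = 501.43 m (water level in the piezometer is the total head).
Head difference: h(BH-5) − h(BH-7) = 506.61 − 501.43 = 5.18 m.
Hydraulic gradient: i = |Δh| / L = 5.18 / 434 = 0.0119.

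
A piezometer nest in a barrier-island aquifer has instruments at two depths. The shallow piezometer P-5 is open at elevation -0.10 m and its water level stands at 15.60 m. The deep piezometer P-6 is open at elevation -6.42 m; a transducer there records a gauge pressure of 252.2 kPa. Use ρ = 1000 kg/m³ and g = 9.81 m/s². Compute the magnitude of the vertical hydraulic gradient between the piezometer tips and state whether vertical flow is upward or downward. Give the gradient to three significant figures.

|i_v| ≈ 0.584; vertical flow is upward

Total head at P-5: h = 15.60 m (water level in the standpipe).
Pressure head at P-6: ψ = P/(ρg) = 252.2×1000 / (1000 × 9.81) = 25.71 m.
Total head at P-6: h = z + ψ = -6.42 + 25.71 = 19.29 m.
Δh = h(P-5) − h(P-6) = 15.60 − 19.29 = -3.69 m.
Vertical separation Δz = -0.10 − (-6.42) = 6.32 m.
|i_v| = |Δh| / Δz = 3.69 / 6.32 = 0.584.
Head is higher in the deep piezometer, so vertical flow is upward (discharge condition).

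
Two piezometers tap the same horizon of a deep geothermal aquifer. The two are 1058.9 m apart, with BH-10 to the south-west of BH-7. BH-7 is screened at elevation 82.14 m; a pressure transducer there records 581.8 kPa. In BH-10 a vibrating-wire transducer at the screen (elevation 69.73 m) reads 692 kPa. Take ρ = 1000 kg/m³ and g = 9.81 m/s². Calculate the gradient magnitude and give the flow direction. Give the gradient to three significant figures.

i ≈ 0.00111; groundwater flows toward the south-west

Pressure head at BH-7: ψ = P/(ρg) = 581.8×1000 / (1000 × 9.81) = 59.31 m.
Total head at BH-7: h = z + ψ = 82.14 + 59.31 = 141.45 m.
Pressure head at BH-10: ψ = P/(ρg) = 692×1000 / (1000 × 9.81) = 70.54 m.
Total head at BH-10: h = z + ψ = 69.73 + 70.54 = 140.27 m.
Head difference: h(BH-7) − h(BH-10) = 141.45 − 140.27 = 1.18 m.
Hydraulic gradient: i = |Δh| / L = 1.18 / 1058.9 = 0.00111.
Flow is from higher to lower head: from BH-7 toward BH-10, i.e. toward the south-west.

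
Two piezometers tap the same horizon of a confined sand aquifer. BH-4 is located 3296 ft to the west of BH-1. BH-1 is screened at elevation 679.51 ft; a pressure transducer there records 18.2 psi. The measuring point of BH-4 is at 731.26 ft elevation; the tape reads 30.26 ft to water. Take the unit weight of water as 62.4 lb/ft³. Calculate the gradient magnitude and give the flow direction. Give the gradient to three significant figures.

Pressure head at BH-1: ψ = 144·P/γ = 144 × 18.2 / 62.4 = 42.00 ft.
Total head at BH-1: h = z + ψ = 679.51 + 42.00 = 721.51 ft.
Total head at BH-4: h = 731.26 − 30.26 = 701.00 ft.
Head difference: h(BH-1) − h(BH-4) = 721.51 − 701.00 = 20.51 ft.
Hydraulic gradient: i = |Δh| / L = 20.51 / 3296 = 0.00622.
Flow is from higher to lower head: from BH-1 toward BH-4, i.e. toward the west.

i ≈ 0.00622; groundwater flows toward the west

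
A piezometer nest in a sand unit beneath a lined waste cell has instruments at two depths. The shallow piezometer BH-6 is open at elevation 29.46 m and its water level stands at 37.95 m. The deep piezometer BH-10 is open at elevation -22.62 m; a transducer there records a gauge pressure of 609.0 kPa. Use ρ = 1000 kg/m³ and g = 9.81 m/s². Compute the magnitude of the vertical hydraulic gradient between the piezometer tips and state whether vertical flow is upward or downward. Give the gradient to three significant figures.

|i_v| ≈ 0.0290; vertical flow is upward

Total head at BH-6: h = 37.95 m (water level in the standpipe).
Pressure head at BH-10: ψ = P/(ρg) = 609.0×1000 / (1000 × 9.81) = 62.08 m.
Total head at BH-10: h = z + ψ = -22.62 + 62.08 = 39.46 m.
Δh = h(BH-6) − h(BH-10) = 37.95 − 39.46 = -1.51 m.
Vertical separation Δz = 29.46 − (-22.62) = 52.08 m.
|i_v| = |Δh| / Δz = 1.51 / 52.08 = 0.0290.
Head is higher in the deep piezometer, so vertical flow is upward (discharge condition).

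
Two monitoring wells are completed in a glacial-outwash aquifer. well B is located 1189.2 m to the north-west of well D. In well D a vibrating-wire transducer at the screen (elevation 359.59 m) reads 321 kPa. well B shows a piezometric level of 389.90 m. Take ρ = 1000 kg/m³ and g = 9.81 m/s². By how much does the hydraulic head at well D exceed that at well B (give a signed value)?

Pressure head at well D: ψ = P/(ρg) = 321×1000 / (1000 × 9.81) = 32.72 m.
Total head at well D: h = z + ψ = 359.59 + 32.72 = 392.31 m.
Total head at well B: h = 389.90 m (water level in the piezometer is the total head).
Head difference: h(well D) − h(well B) = 392.31 − 389.90 = 2.41 m.

Δh ≈ 2.41 m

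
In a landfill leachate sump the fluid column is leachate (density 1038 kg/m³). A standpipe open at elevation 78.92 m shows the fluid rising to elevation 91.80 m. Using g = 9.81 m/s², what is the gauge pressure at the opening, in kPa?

Pressure head ψ = h − z = 91.80 − 78.92 = 12.88 m.
P = ρgψ = 1038 × 9.81 × 12.88 = 131154 Pa ≈ 131 kPa.

P ≈ 131 kPa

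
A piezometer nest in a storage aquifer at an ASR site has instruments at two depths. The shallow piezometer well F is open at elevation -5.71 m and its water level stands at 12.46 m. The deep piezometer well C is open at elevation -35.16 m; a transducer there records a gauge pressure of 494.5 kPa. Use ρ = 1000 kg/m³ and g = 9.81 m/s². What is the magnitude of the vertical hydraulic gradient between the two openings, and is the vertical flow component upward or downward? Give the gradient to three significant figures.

Total head at well F: h = 12.46 m (water level in the standpipe).
Pressure head at well C: ψ = P/(ρg) = 494.5×1000 / (1000 × 9.81) = 50.41 m.
Total head at well C: h = z + ψ = -35.16 + 50.41 = 15.25 m.
Δh = h(well F) − h(well C) = 12.46 − 15.25 = -2.79 m.
Vertical separation Δz = -5.71 − (-35.16) = 29.45 m.
|i_v| = |Δh| / Δz = 2.79 / 29.45 = 0.0947.
Head is higher in the deep piezometer, so vertical flow is upward (discharge condition).

|i_v| ≈ 0.0947; vertical flow is upward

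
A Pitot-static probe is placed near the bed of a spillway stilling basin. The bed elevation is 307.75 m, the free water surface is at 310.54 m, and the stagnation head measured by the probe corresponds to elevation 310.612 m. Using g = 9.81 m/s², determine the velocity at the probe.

Near the bed, under hydrostatic conditions, the piezometric head (z + ψ) equals the free-surface elevation, 310.54 m.
Velocity head = total − piezometric = 310.612 − 310.54 = 0.072 m.
v = √(2g·h_v) = √(2 × 9.81 × 0.072) = 1.19 m/s.

v ≈ 1.19 m/s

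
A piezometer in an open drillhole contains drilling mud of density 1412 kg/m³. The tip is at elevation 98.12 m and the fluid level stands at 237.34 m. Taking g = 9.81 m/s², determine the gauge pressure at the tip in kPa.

P ≈ 1930 kPa

Pressure head ψ = h − z = 237.34 − 98.12 = 139.22 m.
P = ρgψ = 1412 × 9.81 × 139.22 = 1928436 Pa ≈ 1930 kPa.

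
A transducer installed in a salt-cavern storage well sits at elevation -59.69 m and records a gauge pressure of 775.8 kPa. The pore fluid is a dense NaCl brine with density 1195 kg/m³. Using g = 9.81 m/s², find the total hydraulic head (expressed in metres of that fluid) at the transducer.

ψ = P/(ρg) = 775.8×1000 / (1195 × 9.81) = 66.18 m.
h = z + ψ = -59.69 + 66.18 = 6.49 m.

h ≈ 6.49 m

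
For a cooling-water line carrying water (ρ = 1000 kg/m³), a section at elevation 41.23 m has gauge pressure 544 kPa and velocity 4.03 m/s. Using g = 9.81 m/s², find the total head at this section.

h ≈ 97.51 m

Pressure head ψ = P/(ρg) = 544×1000 / (1000 × 9.81) = 55.45 m.
Velocity head = v²/(2g) = 4.03² / (2 × 9.81) = 0.828 m.
h = z + ψ + v²/(2g) = 41.23 + 55.45 + 0.828 = 97.51 m.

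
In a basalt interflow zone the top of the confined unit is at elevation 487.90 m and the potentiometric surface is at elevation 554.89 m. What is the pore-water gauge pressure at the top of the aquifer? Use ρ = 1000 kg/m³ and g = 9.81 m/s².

P ≈ 657 kPa

Pressure head at the aquifer top: ψ = h − z = 554.89 − 487.90 = 66.99 m.
P = ρgψ = 1000 × 9.81 × 66.99 = 657172 Pa ≈ 657 kPa.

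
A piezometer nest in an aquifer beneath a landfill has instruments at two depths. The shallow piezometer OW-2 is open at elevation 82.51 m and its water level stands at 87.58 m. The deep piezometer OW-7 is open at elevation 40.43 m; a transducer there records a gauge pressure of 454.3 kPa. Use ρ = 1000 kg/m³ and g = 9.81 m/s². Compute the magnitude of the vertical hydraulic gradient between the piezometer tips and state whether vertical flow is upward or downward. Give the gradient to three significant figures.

|i_v| ≈ 0.0200; vertical flow is downward

Total head at OW-2: h = 87.58 m (water level in the standpipe).
Pressure head at OW-7: ψ = P/(ρg) = 454.3×1000 / (1000 × 9.81) = 46.31 m.
Total head at OW-7: h = z + ψ = 40.43 + 46.31 = 86.74 m.
Δh = h(OW-2) − h(OW-7) = 87.58 − 86.74 = 0.84 m.
Vertical separation Δz = 82.51 − 40.43 = 42.08 m.
|i_v| = |Δh| / Δz = 0.84 / 42.08 = 0.0200.
Head is higher in the shallow piezometer, so vertical flow is downward (recharge condition).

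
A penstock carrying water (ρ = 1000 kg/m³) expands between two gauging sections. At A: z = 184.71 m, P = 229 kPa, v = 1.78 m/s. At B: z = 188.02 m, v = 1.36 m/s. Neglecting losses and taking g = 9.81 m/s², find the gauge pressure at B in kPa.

P₂ ≈ 197 kPa

Pressure head at A: ψ₁ = P₁/(ρg) = 229×1000 / (1000 × 9.81) = 23.34 m.
Velocity heads: v₁²/2g = 1.78²/19.62 = 0.161 m; v₂²/2g = 1.36²/19.62 = 0.094 m.
Total head H = z₁ + ψ₁ + v₁²/2g = 184.71 + 23.34 + 0.161 = 208.21 m.
ψ₂ = H − z₂ − v₂²/2g = 208.21 − 188.02 − 0.094 = 20.10 m.
P₂ = ρgψ₂ = 1000 × 9.81 × 20.10 ≈ 197 kPa.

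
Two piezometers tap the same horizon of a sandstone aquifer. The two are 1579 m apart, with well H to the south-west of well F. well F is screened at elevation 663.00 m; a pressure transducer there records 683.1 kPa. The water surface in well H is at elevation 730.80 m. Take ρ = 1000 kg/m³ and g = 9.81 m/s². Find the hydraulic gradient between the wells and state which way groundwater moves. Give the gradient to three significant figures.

i ≈ 0.00116; groundwater flows toward the south-west

Pressure head at well F: ψ = P/(ρg) = 683.1×1000 / (1000 × 9.81) = 69.63 m.
Total head at well F: h = z + ψ = 663.00 + 69.63 = 732.63 m.
Total head at well H: h = 730.80 m (water level in the piezometer is the total head).
Head difference: h(well F) − h(well H) = 732.63 − 730.80 = 1.83 m.
Hydraulic gradient: i = |Δh| / L = 1.83 / 1579 = 0.00116.
Flow is from higher to lower head: from well F toward well H, i.e. toward the south-west.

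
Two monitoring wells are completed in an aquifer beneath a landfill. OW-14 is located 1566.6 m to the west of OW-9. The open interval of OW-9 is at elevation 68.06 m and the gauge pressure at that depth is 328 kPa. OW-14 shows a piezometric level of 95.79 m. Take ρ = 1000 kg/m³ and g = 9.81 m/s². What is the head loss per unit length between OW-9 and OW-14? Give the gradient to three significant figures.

Pressure head at OW-9: ψ = P/(ρg) = 328×1000 / (1000 × 9.81) = 33.44 m.
Total head at OW-9: h = z + ψ = 68.06 + 33.44 = 101.50 m.
Total head at OW-14: h = 95.79 m (water level in the piezometer is the total head).
Head difference: h(OW-9) − h(OW-14) = 101.50 − 95.79 = 5.71 m.
Hydraulic gradient: i = |Δh| / L = 5.71 / 1566.6 = 0.00364.

i ≈ 0.00364 m/m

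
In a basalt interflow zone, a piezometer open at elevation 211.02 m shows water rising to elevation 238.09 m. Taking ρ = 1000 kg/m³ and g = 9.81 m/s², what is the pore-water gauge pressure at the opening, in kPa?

P ≈ 266 kPa

Pressure head ψ = h − z = 238.09 − 211.02 = 27.07 m.
P = ρgψ = 1000 × 9.81 × 27.07 = 265557 Pa ≈ 266 kPa.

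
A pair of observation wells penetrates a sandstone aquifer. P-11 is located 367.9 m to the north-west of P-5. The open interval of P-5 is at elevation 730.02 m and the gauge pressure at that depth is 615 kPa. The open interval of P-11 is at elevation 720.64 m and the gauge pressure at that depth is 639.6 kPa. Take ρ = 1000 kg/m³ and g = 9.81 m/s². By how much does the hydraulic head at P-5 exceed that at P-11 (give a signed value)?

Pressure head at P-5: ψ = P/(ρg) = 615×1000 / (1000 × 9.81) = 62.69 m.
Total head at P-5: h = z + ψ = 730.02 + 62.69 = 792.71 m.
Pressure head at P-11: ψ = P/(ρg) = 639.6×1000 / (1000 × 9.81) = 65.20 m.
Total head at P-11: h = z + ψ = 720.64 + 65.20 = 785.84 m.
Head difference: h(P-5) − h(P-11) = 792.71 − 785.84 = 6.87 m.

Δh ≈ 6.87 m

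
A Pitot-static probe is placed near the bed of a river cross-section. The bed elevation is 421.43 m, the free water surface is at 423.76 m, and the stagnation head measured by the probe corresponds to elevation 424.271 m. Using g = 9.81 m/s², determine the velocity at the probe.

Near the bed, under hydrostatic conditions, the piezometric head (z + ψ) equals the free-surface elevation, 423.76 m.
Velocity head = total − piezometric = 424.271 − 423.76 = 0.511 m.
v = √(2g·h_v) = √(2 × 9.81 × 0.511) = 3.17 m/s.

v ≈ 3.17 m/s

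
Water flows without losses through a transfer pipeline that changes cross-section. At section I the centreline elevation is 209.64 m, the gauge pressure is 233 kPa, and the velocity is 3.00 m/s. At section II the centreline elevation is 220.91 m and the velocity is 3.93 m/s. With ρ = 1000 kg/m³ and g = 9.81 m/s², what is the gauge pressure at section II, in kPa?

P₂ ≈ 119 kPa

Pressure head at I: ψ₁ = P₁/(ρg) = 233×1000 / (1000 × 9.81) = 23.75 m.
Velocity heads: v₁²/2g = 3.00²/19.62 = 0.459 m; v₂²/2g = 3.93²/19.62 = 0.787 m.
Total head H = z₁ + ψ₁ + v₁²/2g = 209.64 + 23.75 + 0.459 = 233.85 m.
ψ₂ = H − z₂ − v₂²/2g = 233.85 − 220.91 − 0.787 = 12.15 m.
P₂ = ρgψ₂ = 1000 × 9.81 × 12.15 ≈ 119 kPa.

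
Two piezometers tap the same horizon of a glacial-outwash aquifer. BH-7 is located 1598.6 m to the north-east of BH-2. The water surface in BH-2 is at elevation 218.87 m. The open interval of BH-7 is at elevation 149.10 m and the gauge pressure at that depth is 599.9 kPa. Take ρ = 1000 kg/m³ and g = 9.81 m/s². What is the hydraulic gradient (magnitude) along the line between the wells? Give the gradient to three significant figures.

i ≈ 0.00539

Total head at BH-2: h = 218.87 m (water level in the piezometer is the total head).
Pressure head at BH-7: ψ = P/(ρg) = 599.9×1000 / (1000 × 9.81) = 61.15 m.
Total head at BH-7: h = z + ψ = 149.10 + 61.15 = 210.25 m.
Head difference: h(BH-2) − h(BH-7) = 218.87 − 210.25 = 8.62 m.
Hydraulic gradient: i = |Δh| / L = 8.62 / 1598.6 = 0.00539.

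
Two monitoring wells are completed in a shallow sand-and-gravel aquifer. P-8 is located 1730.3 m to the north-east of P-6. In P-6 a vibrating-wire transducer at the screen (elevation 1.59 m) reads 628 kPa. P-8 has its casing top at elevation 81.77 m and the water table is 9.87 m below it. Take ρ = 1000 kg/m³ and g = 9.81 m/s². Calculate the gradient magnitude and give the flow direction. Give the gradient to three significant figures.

Pressure head at P-6: ψ = P/(ρg) = 628×1000 / (1000 × 9.81) = 64.02 m.
Total head at P-6: h = z + ψ = 1.59 + 64.02 = 65.61 m.
Total head at P-8: h = 81.77 − 9.87 = 71.90 m.
Head difference: h(P-6) − h(P-8) = 65.61 − 71.90 = -6.29 m.
Hydraulic gradient: i = |Δh| / L = 6.29 / 1730.3 = 0.00364.
Flow is from higher to lower head: from P-8 toward P-6, i.e. toward the south-west.

i ≈ 0.00364; groundwater flows toward the south-west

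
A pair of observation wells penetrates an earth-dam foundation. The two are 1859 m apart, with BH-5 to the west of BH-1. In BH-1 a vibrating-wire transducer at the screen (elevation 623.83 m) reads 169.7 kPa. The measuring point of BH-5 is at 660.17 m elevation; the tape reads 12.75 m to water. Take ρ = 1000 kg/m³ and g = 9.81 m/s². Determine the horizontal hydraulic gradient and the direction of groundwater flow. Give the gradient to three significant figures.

Pressure head at BH-1: ψ = P/(ρg) = 169.7×1000 / (1000 × 9.81) = 17.30 m.
Total head at BH-1: h = z + ψ = 623.83 + 17.30 = 641.13 m.
Total head at BH-5: h = 660.17 − 12.75 = 647.42 m.
Head difference: h(BH-1) − h(BH-5) = 641.13 − 647.42 = -6.29 m.
Hydraulic gradient: i = |Δh| / L = 6.29 / 1859 = 0.00338.
Flow is from higher to lower head: from BH-5 toward BH-1, i.e. toward the east.

i ≈ 0.00338; groundwater flows toward the east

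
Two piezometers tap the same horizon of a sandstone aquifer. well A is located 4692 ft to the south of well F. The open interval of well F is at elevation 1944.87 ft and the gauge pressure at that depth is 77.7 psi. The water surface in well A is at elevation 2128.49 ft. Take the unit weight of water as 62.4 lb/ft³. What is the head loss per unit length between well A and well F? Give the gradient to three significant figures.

Pressure head at well F: ψ = 144·P/γ = 144 × 77.7 / 62.4 = 179.31 ft.
Total head at well F: h = z + ψ = 1944.87 + 179.31 = 2124.18 ft.
Total head at well A: h = 2128.49 ft (water level in the piezometer is the total head).
Head difference: h(well F) − h(well A) = 2124.18 − 2128.49 = -4.31 ft.
Hydraulic gradient: i = |Δh| / L = 4.31 / 4692 = 0.000919.

i ≈ 0.000919 ft/ft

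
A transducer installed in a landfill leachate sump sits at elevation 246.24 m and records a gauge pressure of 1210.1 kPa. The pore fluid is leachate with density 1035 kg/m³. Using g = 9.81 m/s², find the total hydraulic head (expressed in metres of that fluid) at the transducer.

ψ = P/(ρg) = 1210.1×1000 / (1035 × 9.81) = 119.18 m.
h = z + ψ = 246.24 + 119.18 = 365.42 m.

h ≈ 365.42 m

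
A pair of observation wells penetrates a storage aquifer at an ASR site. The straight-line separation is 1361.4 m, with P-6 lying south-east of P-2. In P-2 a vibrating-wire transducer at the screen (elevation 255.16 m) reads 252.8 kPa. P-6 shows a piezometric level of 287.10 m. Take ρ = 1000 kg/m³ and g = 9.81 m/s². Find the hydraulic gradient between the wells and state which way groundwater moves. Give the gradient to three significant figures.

Pressure head at P-2: ψ = P/(ρg) = 252.8×1000 / (1000 × 9.81) = 25.77 m.
Total head at P-2: h = z + ψ = 255.16 + 25.77 = 280.93 m.
Total head at P-6: h = 287.10 m (water level in the piezometer is the total head).
Head difference: h(P-2) − h(P-6) = 280.93 − 287.10 = -6.17 m.
Hydraulic gradient: i = |Δh| / L = 6.17 / 1361.4 = 0.00453.
Flow is from higher to lower head: from P-6 toward P-2, i.e. toward the north-west.

i ≈ 0.00453; groundwater flows toward the north-west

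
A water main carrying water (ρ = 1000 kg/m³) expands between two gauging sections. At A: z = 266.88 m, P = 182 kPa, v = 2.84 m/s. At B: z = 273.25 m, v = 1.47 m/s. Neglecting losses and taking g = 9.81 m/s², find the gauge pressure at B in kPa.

Pressure head at A: ψ₁ = P₁/(ρg) = 182×1000 / (1000 × 9.81) = 18.55 m.
Velocity heads: v₁²/2g = 2.84²/19.62 = 0.411 m; v₂²/2g = 1.47²/19.62 = 0.110 m.
Total head H = z₁ + ψ₁ + v₁²/2g = 266.88 + 18.55 + 0.411 = 285.84 m.
ψ₂ = H − z₂ − v₂²/2g = 285.84 − 273.25 − 0.110 = 12.48 m.
P₂ = ρgψ₂ = 1000 × 9.81 × 12.48 ≈ 122 kPa.

P₂ ≈ 122 kPa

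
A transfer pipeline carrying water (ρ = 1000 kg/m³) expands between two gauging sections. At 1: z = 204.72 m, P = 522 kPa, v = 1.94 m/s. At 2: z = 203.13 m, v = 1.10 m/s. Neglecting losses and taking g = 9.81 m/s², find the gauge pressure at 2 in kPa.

P₂ ≈ 539 kPa

Pressure head at 1: ψ₁ = P₁/(ρg) = 522×1000 / (1000 × 9.81) = 53.21 m.
Velocity heads: v₁²/2g = 1.94²/19.62 = 0.192 m; v₂²/2g = 1.10²/19.62 = 0.062 m.
Total head H = z₁ + ψ₁ + v₁²/2g = 204.72 + 53.21 + 0.192 = 258.12 m.
ψ₂ = H − z₂ − v₂²/2g = 258.12 − 203.13 − 0.062 = 54.93 m.
P₂ = ρgψ₂ = 1000 × 9.81 × 54.93 ≈ 539 kPa.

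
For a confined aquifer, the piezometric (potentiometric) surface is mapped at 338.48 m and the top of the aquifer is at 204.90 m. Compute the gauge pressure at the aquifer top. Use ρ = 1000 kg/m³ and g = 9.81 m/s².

Pressure head at the aquifer top: ψ = h − z = 338.48 − 204.90 = 133.58 m.
P = ρgψ = 1000 × 9.81 × 133.58 = 1310420 Pa ≈ 1310 kPa.

P ≈ 1310 kPa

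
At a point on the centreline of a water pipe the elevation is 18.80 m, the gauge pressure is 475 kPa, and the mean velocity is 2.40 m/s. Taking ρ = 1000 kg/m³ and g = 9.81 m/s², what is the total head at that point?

h ≈ 67.51 m

Pressure head ψ = P/(ρg) = 475×1000 / (1000 × 9.81) = 48.42 m.
Velocity head = v²/(2g) = 2.40² / (2 × 9.81) = 0.294 m.
h = z + ψ + v²/(2g) = 18.80 + 48.42 + 0.294 = 67.51 m.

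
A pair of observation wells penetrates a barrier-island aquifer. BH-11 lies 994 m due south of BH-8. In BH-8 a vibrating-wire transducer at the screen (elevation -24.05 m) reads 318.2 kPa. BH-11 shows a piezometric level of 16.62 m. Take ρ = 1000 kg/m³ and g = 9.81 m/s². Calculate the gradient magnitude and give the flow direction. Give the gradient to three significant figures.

Pressure head at BH-8: ψ = P/(ρg) = 318.2×1000 / (1000 × 9.81) = 32.44 m.
Total head at BH-8: h = z + ψ = -24.05 + 32.44 = 8.39 m.
Total head at BH-11: h = 16.62 m (water level in the piezometer is the total head).
Head difference: h(BH-8) − h(BH-11) = 8.39 − 16.62 = -8.23 m.
Hydraulic gradient: i = |Δh| / L = 8.23 / 994 = 0.00828.
Flow is from higher to lower head: from BH-11 toward BH-8, i.e. toward the north.

i ≈ 0.00828; groundwater flows toward the north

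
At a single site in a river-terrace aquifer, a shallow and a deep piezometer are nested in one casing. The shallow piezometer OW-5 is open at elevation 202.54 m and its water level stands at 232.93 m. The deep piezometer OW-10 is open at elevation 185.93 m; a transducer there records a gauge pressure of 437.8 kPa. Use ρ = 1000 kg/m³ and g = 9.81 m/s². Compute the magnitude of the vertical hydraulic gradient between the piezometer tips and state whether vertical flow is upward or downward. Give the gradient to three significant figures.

|i_v| ≈ 0.143; vertical flow is downward

Total head at OW-5: h = 232.93 m (water level in the standpipe).
Pressure head at OW-10: ψ = P/(ρg) = 437.8×1000 / (1000 × 9.81) = 44.63 m.
Total head at OW-10: h = z + ψ = 185.93 + 44.63 = 230.56 m.
Δh = h(OW-5) − h(OW-10) = 232.93 − 230.56 = 2.37 m.
Vertical separation Δz = 202.54 − 185.93 = 16.61 m.
|i_v| = |Δh| / Δz = 2.37 / 16.61 = 0.143.
Head is higher in the shallow piezometer, so vertical flow is downward (recharge condition).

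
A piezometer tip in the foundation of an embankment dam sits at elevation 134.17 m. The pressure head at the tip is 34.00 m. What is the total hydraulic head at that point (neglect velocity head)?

h = z + ψ = 134.17 + 34.00 = 168.17 m.

h ≈ 168.17 m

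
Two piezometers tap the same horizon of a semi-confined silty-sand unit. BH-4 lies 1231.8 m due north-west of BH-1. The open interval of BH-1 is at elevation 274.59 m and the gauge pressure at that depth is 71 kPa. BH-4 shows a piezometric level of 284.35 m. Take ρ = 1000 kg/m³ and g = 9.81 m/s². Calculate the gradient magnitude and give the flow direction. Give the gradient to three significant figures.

i ≈ 0.00205; groundwater flows toward the south-east

Pressure head at BH-1: ψ = P/(ρg) = 71×1000 / (1000 × 9.81) = 7.24 m.
Total head at BH-1: h = z + ψ = 274.59 + 7.24 = 281.83 m.
Total head at BH-4: h = 284.35 m (water level in the piezometer is the total head).
Head difference: h(BH-1) − h(BH-4) = 281.83 − 284.35 = -2.52 m.
Hydraulic gradient: i = |Δh| / L = 2.52 / 1231.8 = 0.00205.
Flow is from higher to lower head: from BH-4 toward BH-1, i.e. toward the south-east.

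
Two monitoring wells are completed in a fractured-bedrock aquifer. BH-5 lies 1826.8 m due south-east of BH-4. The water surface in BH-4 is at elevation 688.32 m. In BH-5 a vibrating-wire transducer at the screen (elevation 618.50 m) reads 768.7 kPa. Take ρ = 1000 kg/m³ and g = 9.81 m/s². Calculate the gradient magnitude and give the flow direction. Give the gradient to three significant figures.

i ≈ 0.00467; groundwater flows toward the north-west

Total head at BH-4: h = 688.32 m (water level in the piezometer is the total head).
Pressure head at BH-5: ψ = P/(ρg) = 768.7×1000 / (1000 × 9.81) = 78.36 m.
Total head at BH-5: h = z + ψ = 618.50 + 78.36 = 696.86 m.
Head difference: h(BH-4) − h(BH-5) = 688.32 − 696.86 = -8.54 m.
Hydraulic gradient: i = |Δh| / L = 8.54 / 1826.8 = 0.00467.
Flow is from higher to lower head: from BH-5 toward BH-4, i.e. toward the north-west.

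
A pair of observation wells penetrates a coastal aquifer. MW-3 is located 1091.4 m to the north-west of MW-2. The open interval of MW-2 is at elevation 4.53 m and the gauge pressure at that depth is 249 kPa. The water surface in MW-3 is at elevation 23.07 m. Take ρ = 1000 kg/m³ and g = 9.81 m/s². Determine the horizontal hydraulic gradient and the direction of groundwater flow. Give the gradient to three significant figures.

i ≈ 0.00627; groundwater flows toward the north-west

Pressure head at MW-2: ψ = P/(ρg) = 249×1000 / (1000 × 9.81) = 25.38 m.
Total head at MW-2: h = z + ψ = 4.53 + 25.38 = 29.91 m.
Total head at MW-3: h = 23.07 m (water level in the piezometer is the total head).
Head difference: h(MW-2) − h(MW-3) = 29.91 − 23.07 = 6.84 m.
Hydraulic gradient: i = |Δh| / L = 6.84 / 1091.4 = 0.00627.
Flow is from higher to lower head: from MW-2 toward MW-3, i.e. toward the north-west.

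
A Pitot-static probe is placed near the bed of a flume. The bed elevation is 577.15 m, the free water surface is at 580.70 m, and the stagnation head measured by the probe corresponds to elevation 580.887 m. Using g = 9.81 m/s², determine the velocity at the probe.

v ≈ 1.92 m/s

Near the bed, under hydrostatic conditions, the piezometric head (z + ψ) equals the free-surface elevation, 580.70 m.
Velocity head = total − piezometric = 580.887 − 580.70 = 0.187 m.
v = √(2g·h_v) = √(2 × 9.81 × 0.187) = 1.92 m/s.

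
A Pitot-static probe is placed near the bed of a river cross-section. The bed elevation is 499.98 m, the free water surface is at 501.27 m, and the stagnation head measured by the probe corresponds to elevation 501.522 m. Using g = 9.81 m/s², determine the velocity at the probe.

Near the bed, under hydrostatic conditions, the piezometric head (z + ψ) equals the free-surface elevation, 501.27 m.
Velocity head = total − piezometric = 501.522 − 501.27 = 0.252 m.
v = √(2g·h_v) = √(2 × 9.81 × 0.252) = 2.22 m/s.

v ≈ 2.22 m/s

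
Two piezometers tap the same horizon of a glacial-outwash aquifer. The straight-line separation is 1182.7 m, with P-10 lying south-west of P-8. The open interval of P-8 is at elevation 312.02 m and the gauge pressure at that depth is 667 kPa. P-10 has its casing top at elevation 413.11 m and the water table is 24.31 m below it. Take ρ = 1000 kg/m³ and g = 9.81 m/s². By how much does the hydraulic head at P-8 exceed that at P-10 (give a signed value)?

Δh ≈ -8.79 m

Pressure head at P-8: ψ = P/(ρg) = 667×1000 / (1000 × 9.81) = 67.99 m.
Total head at P-8: h = z + ψ = 312.02 + 67.99 = 380.01 m.
Total head at P-10: h = 413.11 − 24.31 = 388.80 m.
Head difference: h(P-8) − h(P-10) = 380.01 − 388.80 = -8.79 m.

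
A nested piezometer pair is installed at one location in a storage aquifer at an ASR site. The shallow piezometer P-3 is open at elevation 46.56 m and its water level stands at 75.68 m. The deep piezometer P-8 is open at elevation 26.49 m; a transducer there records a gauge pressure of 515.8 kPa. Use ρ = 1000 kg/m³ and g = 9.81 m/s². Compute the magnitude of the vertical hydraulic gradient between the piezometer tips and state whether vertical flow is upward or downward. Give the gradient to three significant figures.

Total head at P-3: h = 75.68 m (water level in the standpipe).
Pressure head at P-8: ψ = P/(ρg) = 515.8×1000 / (1000 × 9.81) = 52.58 m.
Total head at P-8: h = z + ψ = 26.49 + 52.58 = 79.07 m.
Δh = h(P-3) − h(P-8) = 75.68 − 79.07 = -3.39 m.
Vertical separation Δz = 46.56 − 26.49 = 20.07 m.
|i_v| = |Δh| / Δz = 3.39 / 20.07 = 0.169.
Head is higher in the deep piezometer, so vertical flow is upward (discharge condition).

|i_v| ≈ 0.169; vertical flow is upward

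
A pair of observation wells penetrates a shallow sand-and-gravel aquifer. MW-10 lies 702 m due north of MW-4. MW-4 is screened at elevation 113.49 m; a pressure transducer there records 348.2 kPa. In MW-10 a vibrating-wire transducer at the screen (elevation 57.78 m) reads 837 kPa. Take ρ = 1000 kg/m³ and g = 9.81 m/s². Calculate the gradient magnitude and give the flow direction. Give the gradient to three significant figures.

i ≈ 0.00838; groundwater flows toward the north

Pressure head at MW-4: ψ = P/(ρg) = 348.2×1000 / (1000 × 9.81) = 35.49 m.
Total head at MW-4: h = z + ψ = 113.49 + 35.49 = 148.98 m.
Pressure head at MW-10: ψ = P/(ρg) = 837×1000 / (1000 × 9.81) = 85.32 m.
Total head at MW-10: h = z + ψ = 57.78 + 85.32 = 143.10 m.
Head difference: h(MW-4) − h(MW-10) = 148.98 − 143.10 = 5.88 m.
Hydraulic gradient: i = |Δh| / L = 5.88 / 702 = 0.00838.
Flow is from higher to lower head: from MW-4 toward MW-10, i.e. toward the north.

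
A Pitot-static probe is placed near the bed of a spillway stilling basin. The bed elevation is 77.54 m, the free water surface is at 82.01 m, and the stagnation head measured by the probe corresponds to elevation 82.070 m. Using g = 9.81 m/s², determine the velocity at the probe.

v ≈ 1.08 m/s

Near the bed, under hydrostatic conditions, the piezometric head (z + ψ) equals the free-surface elevation, 82.01 m.
Velocity head = total − piezometric = 82.070 − 82.01 = 0.060 m.
v = √(2g·h_v) = √(2 × 9.81 × 0.060) = 1.08 m/s.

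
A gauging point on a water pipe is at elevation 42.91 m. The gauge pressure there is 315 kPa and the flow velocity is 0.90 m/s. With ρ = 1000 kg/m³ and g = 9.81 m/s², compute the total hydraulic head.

h ≈ 75.06 m

Pressure head ψ = P/(ρg) = 315×1000 / (1000 × 9.81) = 32.11 m.
Velocity head = v²/(2g) = 0.90² / (2 × 9.81) = 0.041 m.
h = z + ψ + v²/(2g) = 42.91 + 32.11 + 0.041 = 75.06 m.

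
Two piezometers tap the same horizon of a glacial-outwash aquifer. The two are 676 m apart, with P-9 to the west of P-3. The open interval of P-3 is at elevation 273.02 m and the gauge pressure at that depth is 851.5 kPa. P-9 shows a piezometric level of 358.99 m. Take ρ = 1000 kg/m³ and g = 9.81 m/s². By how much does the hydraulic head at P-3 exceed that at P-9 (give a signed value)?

Pressure head at P-3: ψ = P/(ρg) = 851.5×1000 / (1000 × 9.81) = 86.80 m.
Total head at P-3: h = z + ψ = 273.02 + 86.80 = 359.82 m.
Total head at P-9: h = 358.99 m (water level in the piezometer is the total head).
Head difference: h(P-3) − h(P-9) = 359.82 − 358.99 = 0.83 m.

Δh ≈ 0.83 m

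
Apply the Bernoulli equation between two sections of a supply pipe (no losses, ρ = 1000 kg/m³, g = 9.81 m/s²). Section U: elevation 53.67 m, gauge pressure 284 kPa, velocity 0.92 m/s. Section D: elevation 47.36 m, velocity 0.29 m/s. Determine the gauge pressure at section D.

P₂ ≈ 346 kPa

Pressure head at U: ψ₁ = P₁/(ρg) = 284×1000 / (1000 × 9.81) = 28.95 m.
Velocity heads: v₁²/2g = 0.92²/19.62 = 0.043 m; v₂²/2g = 0.29²/19.62 = 0.004 m.
Total head H = z₁ + ψ₁ + v₁²/2g = 53.67 + 28.95 + 0.043 = 82.66 m.
ψ₂ = H − z₂ − v₂²/2g = 82.66 − 47.36 − 0.004 = 35.30 m.
P₂ = ρgψ₂ = 1000 × 9.81 × 35.30 ≈ 346 kPa.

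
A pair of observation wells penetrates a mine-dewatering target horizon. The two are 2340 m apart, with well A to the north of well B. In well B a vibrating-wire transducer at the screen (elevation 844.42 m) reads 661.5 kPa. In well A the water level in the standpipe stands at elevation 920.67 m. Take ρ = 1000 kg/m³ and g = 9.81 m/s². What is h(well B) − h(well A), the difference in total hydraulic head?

Pressure head at well B: ψ = P/(ρg) = 661.5×1000 / (1000 × 9.81) = 67.43 m.
Total head at well B: h = z + ψ = 844.42 + 67.43 = 911.85 m.
Total head at well A: h = 920.67 m (water level in the piezometer is the total head).
Head difference: h(well B) − h(well A) = 911.85 − 920.67 = -8.82 m.

Δh ≈ -8.82 m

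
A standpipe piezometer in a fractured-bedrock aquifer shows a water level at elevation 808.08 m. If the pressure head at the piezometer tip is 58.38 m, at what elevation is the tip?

z = h − ψ = 808.08 − 58.38 = 749.70 m.

z ≈ 749.70 m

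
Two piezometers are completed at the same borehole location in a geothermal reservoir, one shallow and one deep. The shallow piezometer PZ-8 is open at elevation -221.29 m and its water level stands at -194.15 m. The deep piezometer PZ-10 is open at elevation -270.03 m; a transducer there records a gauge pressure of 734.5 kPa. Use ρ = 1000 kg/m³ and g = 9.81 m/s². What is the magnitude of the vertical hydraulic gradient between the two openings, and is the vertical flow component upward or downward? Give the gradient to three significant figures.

|i_v| ≈ 0.0207; vertical flow is downward

Total head at PZ-8: h = -194.15 m (water level in the standpipe).
Pressure head at PZ-10: ψ = P/(ρg) = 734.5×1000 / (1000 × 9.81) = 74.87 m.
Total head at PZ-10: h = z + ψ = -270.03 + 74.87 = -195.16 m.
Δh = h(PZ-8) − h(PZ-10) = -194.15 − (-195.16) = 1.01 m.
Vertical separation Δz = -221.29 − (-270.03) = 48.74 m.
|i_v| = |Δh| / Δz = 1.01 / 48.74 = 0.0207.
Head is higher in the shallow piezometer, so vertical flow is downward (recharge condition).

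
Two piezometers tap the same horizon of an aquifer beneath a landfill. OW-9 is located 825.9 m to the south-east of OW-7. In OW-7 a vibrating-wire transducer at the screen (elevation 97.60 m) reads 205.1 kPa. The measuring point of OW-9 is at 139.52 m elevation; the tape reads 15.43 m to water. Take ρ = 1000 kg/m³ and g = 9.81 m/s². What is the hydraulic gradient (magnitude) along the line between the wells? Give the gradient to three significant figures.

Pressure head at OW-7: ψ = P/(ρg) = 205.1×1000 / (1000 × 9.81) = 20.91 m.
Total head at OW-7: h = z + ψ = 97.60 + 20.91 = 118.51 m.
Total head at OW-9: h = 139.52 − 15.43 = 124.09 m.
Head difference: h(OW-7) − h(OW-9) = 118.51 − 124.09 = -5.58 m.
Hydraulic gradient: i = |Δh| / L = 5.58 / 825.9 = 0.00676.

i ≈ 0.00676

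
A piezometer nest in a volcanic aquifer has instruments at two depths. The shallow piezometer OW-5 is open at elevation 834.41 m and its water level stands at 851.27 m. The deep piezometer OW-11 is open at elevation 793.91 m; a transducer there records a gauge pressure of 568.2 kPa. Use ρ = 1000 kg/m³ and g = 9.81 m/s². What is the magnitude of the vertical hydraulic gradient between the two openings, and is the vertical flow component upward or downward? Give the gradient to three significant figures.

|i_v| ≈ 0.0138; vertical flow is upward

Total head at OW-5: h = 851.27 m (water level in the standpipe).
Pressure head at OW-11: ψ = P/(ρg) = 568.2×1000 / (1000 × 9.81) = 57.92 m.
Total head at OW-11: h = z + ψ = 793.91 + 57.92 = 851.83 m.
Δh = h(OW-5) − h(OW-11) = 851.27 − 851.83 = -0.56 m.
Vertical separation Δz = 834.41 − 793.91 = 40.50 m.
|i_v| = |Δh| / Δz = 0.56 / 40.50 = 0.0138.
Head is higher in the deep piezometer, so vertical flow is upward (discharge condition).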